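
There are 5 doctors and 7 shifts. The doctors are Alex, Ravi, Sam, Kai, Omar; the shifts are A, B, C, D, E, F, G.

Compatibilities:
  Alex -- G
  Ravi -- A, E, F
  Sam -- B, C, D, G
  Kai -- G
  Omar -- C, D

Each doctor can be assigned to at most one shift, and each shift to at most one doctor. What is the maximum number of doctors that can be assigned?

One maximum matching: Alex–G, Ravi–E, Sam–B, Omar–C.
The set {Alex, Kai} has only 1 neighbour ({G}), so by Hall's theorem at most 4 of the 5 doctors can be matched.

4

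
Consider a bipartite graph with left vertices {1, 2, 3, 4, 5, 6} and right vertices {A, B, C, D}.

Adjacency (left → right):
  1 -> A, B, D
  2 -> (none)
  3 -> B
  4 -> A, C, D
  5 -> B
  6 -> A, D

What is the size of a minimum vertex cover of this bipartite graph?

The 4 edges 1–A, 3–B, 4–C, 6–D form a matching, so any vertex cover needs at least 4 vertices (one per matched edge).
Conversely {1, 4, 6, B} meets every edge and has exactly 4 vertices, so 4 is optimal.

4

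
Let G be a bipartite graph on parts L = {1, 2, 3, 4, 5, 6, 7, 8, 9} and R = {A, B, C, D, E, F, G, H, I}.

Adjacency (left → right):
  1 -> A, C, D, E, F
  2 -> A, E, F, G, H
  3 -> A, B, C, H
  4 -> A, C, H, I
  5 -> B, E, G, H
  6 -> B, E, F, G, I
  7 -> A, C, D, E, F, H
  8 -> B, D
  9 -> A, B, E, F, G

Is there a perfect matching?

For example, pair 1-F, 2-A, 3-C, 4-I, 5-B, 6-E, 7-H, 8-D, 9-G.
All 9 left vertices are covered.

Yes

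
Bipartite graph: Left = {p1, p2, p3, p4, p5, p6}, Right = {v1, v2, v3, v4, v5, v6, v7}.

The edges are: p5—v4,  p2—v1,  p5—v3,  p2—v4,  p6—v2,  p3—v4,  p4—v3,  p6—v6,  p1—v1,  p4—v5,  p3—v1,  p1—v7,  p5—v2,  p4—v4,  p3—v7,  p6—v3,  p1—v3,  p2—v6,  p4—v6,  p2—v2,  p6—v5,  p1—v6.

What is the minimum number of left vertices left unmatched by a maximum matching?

0

One maximum matching: p1–v3, p2–v1, p3–v7, p4–v6, p5–v4, p6–v2.
This saturates every left vertex, so 6 is the maximum.
That matches 6 of the 6, leaving 0 unmatched; no matching can do better.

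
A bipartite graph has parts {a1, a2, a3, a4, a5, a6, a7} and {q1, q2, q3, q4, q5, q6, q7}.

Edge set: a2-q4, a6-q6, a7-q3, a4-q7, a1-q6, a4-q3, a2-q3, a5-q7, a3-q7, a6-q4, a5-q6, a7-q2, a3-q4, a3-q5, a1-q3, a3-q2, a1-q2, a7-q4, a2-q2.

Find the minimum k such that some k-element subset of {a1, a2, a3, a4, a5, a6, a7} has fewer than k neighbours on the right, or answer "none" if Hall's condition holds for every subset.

6

Take S = {a1, a2, a4, a5, a6, a7}. Its neighbourhood is {q2, q3, q4, q6, q7}, so |N(S)| = 5 < |S| = 6.
Every subset of size less than 6 has at least as many neighbours as members, so 6 is the minimum.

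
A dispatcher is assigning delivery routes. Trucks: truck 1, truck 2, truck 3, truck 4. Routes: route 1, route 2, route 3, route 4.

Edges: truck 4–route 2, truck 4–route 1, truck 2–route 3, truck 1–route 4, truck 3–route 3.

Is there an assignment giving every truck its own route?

The set {truck 2, truck 3} has only 1 neighbour ({route 3}), so by Hall's theorem at most 3 of the 4 trucks can be matched.
Hence no matching covers every truck.

No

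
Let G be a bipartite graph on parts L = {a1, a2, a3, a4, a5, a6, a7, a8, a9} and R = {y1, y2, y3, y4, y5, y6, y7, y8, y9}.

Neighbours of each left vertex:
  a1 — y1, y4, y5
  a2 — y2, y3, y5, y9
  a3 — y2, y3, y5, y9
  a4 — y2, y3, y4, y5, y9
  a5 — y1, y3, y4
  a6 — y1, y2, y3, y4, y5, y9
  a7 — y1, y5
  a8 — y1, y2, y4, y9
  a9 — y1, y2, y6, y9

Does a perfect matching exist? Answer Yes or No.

No

The set {a1, a2, a3, a4, a5, a6, a7, a8} has only 6 neighbours ({y1, y2, y3, y4, y5, y9}), so by Hall's theorem at most 7 of the 9 left vertices can be matched.
Hence no matching covers every left vertex.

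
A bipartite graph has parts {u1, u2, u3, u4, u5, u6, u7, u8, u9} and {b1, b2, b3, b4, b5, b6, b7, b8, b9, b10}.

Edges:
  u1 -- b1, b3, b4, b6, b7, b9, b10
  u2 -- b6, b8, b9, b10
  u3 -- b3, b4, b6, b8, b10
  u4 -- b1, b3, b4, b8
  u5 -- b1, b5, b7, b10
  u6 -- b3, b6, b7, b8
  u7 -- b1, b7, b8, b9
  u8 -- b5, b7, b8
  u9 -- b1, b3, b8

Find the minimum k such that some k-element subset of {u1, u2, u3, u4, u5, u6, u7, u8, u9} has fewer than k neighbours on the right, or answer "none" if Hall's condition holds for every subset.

none

A matching saturating every left vertex exists, for instance u1→b4, u2→b9, u3→b10, u4→b8, u5→b1, u6→b6, u7→b7, u8→b5, u9→b3.
By Hall's marriage theorem, this means |N(S)| ≥ |S| for every subset S, so no violating subset exists.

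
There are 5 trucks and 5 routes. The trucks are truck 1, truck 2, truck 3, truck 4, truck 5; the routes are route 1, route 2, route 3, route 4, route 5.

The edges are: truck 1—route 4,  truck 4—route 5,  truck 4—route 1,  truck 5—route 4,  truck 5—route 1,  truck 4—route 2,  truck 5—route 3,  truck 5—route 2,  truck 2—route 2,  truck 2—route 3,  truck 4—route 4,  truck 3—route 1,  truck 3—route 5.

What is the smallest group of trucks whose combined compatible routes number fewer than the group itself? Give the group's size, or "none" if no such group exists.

none

A matching saturating every truck exists, for instance truck 1→route 4, truck 2→route 3, truck 3→route 5, truck 4→route 1, truck 5→route 2.
By Hall's marriage theorem, this means |N(S)| ≥ |S| for every subset S, so no violating subset exists.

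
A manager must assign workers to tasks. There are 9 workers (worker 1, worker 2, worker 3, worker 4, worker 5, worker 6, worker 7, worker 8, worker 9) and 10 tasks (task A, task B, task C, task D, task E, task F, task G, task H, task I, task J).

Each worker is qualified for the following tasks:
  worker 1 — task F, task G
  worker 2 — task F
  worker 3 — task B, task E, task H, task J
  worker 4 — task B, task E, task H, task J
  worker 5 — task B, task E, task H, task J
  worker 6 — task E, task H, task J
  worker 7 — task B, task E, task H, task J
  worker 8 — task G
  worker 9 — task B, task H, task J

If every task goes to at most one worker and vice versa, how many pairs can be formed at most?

6

For example, pair worker 1–task G, worker 2–task F, worker 3–task B, worker 4–task H, worker 5–task J, worker 6–task E.
The set {worker 1, worker 2, worker 3, worker 4, worker 5, worker 6, worker 7, worker 8, worker 9} has only 6 neighbours ({task B, task E, task F, task G, task H, task J}), so by Hall's theorem at most 6 of the 9 workers can be matched.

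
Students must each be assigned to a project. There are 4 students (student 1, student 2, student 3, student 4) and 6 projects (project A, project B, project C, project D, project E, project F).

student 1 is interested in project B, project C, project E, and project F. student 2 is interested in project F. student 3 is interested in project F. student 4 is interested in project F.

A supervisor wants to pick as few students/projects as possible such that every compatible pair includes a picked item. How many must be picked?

2

A maximum matching has 2 edges (e.g. student 1–project E, student 2–project F).
By König's theorem the minimum vertex cover has the same size. One such cover is {student 1, project F}.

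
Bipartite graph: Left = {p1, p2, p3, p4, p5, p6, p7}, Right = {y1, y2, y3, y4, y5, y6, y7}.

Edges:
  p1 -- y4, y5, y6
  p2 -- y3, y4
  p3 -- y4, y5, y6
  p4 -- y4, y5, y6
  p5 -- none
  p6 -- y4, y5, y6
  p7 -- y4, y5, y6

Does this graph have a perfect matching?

No

The set {p1, p3, p4, p5, p6, p7} has only 3 neighbours ({y4, y5, y6}), so by Hall's theorem at most 4 of the 7 left vertices can be matched.
Hence no matching covers every left vertex.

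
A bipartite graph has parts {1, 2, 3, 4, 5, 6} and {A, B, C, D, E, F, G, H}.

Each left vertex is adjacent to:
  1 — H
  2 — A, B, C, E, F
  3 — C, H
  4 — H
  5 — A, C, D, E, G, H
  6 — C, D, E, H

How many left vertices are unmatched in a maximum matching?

1

A valid assignment of size 5: 1→H, 2→A, 3→C, 5→G, 6→E.
The set {1, 4} has only 1 neighbour ({H}), so by Hall's theorem at most 5 of the 6 left vertices can be matched.
That matches 5 of the 6, leaving 1 unmatched; no matching can do better.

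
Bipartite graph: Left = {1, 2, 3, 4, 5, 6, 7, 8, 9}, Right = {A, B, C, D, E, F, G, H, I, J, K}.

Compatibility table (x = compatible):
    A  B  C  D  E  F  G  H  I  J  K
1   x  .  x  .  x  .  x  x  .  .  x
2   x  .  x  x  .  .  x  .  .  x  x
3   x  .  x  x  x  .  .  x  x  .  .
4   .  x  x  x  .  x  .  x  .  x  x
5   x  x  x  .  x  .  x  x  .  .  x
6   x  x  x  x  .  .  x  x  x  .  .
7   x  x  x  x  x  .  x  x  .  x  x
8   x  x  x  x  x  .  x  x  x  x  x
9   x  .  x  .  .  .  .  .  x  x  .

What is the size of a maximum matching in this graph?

9

For example, pair 1–A, 2–D, 3–E, 4–B, 5–K, 6–H, 7–G, 8–J, 9–I.
This saturates every left vertex, so 9 is the maximum.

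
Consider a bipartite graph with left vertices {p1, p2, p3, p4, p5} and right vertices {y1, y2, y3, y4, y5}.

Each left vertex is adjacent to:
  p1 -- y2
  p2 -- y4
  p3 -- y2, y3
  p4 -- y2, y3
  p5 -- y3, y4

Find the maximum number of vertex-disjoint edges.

For example, pair p1→y2, p2→y4, p3→y3.
The set {p1, p2, p3, p4, p5} has only 3 neighbours ({y2, y3, y4}), so by Hall's theorem at most 3 of the 5 left vertices can be matched.

3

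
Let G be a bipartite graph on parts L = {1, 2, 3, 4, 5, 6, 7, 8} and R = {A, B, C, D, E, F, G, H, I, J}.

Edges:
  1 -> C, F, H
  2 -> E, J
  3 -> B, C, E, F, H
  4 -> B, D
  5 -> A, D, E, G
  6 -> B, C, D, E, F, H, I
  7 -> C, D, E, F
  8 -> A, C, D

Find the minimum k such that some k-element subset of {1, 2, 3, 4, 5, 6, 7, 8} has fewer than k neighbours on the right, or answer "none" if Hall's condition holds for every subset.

A matching saturating every left vertex exists, for instance 1→F, 2→J, 3→B, 4→D, 5→A, 6→H, 7→E, 8→C.
By Hall's marriage theorem, this means |N(S)| ≥ |S| for every subset S, so no violating subset exists.

none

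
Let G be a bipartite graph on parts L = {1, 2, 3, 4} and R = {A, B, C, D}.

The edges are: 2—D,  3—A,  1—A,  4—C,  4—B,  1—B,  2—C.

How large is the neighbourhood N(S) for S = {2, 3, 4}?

4

The union of neighbours of {2, 3, 4} is {A, B, C, D}, which has 4 elements.
Since |N(S)| = 4 ≥ |S| = 3, Hall's condition holds for this subset.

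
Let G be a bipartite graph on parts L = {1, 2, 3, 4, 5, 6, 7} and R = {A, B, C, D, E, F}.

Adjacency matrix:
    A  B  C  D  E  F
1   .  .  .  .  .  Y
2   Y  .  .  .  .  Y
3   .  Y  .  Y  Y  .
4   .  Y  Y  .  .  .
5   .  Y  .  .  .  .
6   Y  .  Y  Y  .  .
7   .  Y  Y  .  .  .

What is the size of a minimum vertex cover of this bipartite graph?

6

{1, 2, 3, 6, B, C} is a vertex cover of size 6: every edge has an endpoint in this set.
No smaller cover exists because 1–F, 2–A, 3–E, 4–C, 5–B, 6–D is a matching of size 6, and a cover must include an endpoint of each of these disjoint edges (König's theorem).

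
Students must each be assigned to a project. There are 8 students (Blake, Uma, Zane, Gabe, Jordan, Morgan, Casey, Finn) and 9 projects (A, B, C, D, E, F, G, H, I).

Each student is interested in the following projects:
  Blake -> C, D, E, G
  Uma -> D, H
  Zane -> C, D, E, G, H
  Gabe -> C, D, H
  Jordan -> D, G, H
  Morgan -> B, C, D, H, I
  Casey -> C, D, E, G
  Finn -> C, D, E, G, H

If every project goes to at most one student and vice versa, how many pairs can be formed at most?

6

For example, pair Blake–C, Uma–H, Zane–E, Gabe–D, Jordan–G, Morgan–B.
The set {Blake, Uma, Zane, Gabe, Jordan, Casey, Finn} has only 5 neighbours ({C, D, E, G, H}), so by Hall's theorem at most 6 of the 8 students can be matched.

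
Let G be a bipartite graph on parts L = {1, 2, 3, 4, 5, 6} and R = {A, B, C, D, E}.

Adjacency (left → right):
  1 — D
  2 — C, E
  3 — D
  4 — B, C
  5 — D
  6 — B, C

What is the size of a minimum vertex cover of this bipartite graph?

4

{2, 4, 6, D} is a vertex cover of size 4: every edge has an endpoint in this set.
No smaller cover exists because 1–D, 2–E, 4–C, 6–B is a matching of size 4, and a cover must include an endpoint of each of these disjoint edges (König's theorem).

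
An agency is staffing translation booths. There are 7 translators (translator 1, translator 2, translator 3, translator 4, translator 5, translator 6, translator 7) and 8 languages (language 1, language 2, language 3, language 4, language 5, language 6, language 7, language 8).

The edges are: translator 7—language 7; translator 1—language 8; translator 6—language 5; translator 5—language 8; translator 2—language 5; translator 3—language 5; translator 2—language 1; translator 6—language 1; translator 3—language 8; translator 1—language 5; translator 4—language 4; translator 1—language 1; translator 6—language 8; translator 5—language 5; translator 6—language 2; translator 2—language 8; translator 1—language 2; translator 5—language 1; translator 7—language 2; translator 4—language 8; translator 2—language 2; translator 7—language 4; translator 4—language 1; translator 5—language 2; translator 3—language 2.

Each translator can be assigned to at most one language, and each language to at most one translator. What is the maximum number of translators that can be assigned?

6

A valid assignment of size 6: translator 1→language 5, translator 2→language 1, translator 3→language 2, translator 4→language 4, translator 5→language 8, translator 7→language 7.
The set {translator 1, translator 2, translator 3, translator 5, translator 6} has only 4 neighbours ({language 1, language 2, language 5, language 8}), so by Hall's theorem at most 6 of the 7 translators can be matched.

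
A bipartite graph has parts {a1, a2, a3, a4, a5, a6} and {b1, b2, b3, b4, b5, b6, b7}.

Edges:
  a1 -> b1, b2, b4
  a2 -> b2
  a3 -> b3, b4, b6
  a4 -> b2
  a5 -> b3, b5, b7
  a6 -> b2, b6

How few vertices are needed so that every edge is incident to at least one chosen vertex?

A maximum matching has 5 edges (e.g. a1–b4, a2–b2, a3–b3, a5–b7, a6–b6).
By König's theorem the minimum vertex cover has the same size. One such cover is {a1, a3, a5, a6, b2}.

5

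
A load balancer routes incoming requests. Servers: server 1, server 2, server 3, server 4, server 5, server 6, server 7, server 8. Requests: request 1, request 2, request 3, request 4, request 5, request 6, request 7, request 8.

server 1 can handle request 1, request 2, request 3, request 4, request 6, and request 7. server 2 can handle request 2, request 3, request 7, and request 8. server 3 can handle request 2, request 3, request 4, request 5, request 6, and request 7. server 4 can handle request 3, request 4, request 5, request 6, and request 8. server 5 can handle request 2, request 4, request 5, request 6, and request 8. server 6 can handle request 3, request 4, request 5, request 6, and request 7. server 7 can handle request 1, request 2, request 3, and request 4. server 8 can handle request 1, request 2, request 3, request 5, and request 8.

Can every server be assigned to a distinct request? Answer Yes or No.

Yes

For example, pair server 1→request 7, server 2→request 8, server 3→request 6, server 4→request 3, server 5→request 4, server 6→request 5, server 7→request 1, server 8→request 2.
All 8 servers are covered.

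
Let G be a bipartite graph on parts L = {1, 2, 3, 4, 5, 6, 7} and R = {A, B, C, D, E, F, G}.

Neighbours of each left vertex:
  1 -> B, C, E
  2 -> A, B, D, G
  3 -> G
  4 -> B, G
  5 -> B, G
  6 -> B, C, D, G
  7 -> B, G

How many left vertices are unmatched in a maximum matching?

A valid assignment of size 5: 1–E, 2–D, 3–G, 4–B, 6–C.
The set {3, 4, 5, 7} has only 2 neighbours ({B, G}), so by Hall's theorem at most 5 of the 7 left vertices can be matched.
That matches 5 of the 7, leaving 2 unmatched; no matching can do better.

2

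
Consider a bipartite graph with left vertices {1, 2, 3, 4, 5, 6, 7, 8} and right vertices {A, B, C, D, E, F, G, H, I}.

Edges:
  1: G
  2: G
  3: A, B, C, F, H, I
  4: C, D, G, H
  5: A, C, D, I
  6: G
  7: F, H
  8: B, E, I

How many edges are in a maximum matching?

6

One maximum matching: 1–G, 3–A, 4–C, 5–I, 7–F, 8–B.
The set {1, 2, 6} has only 1 neighbour ({G}), so by Hall's theorem at most 6 of the 8 left vertices can be matched.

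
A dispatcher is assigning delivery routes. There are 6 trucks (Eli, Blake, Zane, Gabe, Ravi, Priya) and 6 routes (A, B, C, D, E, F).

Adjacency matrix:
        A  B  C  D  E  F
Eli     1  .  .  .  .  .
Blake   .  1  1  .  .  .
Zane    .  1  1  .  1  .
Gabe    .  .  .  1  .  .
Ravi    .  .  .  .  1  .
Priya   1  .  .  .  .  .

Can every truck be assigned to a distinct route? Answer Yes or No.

No

The set {Eli, Priya} has only 1 neighbour ({A}), so by Hall's theorem at most 5 of the 6 trucks can be matched.
Hence no matching covers every truck.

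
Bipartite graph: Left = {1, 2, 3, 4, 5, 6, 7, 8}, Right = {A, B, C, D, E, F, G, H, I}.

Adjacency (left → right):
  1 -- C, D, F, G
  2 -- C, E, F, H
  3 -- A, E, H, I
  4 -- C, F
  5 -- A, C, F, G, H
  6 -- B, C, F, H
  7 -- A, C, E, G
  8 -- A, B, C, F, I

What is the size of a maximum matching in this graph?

8

A valid assignment of size 8: 1→C, 2→H, 3→I, 4→F, 5→G, 6→B, 7→E, 8→A.
This saturates every left vertex, so 8 is the maximum.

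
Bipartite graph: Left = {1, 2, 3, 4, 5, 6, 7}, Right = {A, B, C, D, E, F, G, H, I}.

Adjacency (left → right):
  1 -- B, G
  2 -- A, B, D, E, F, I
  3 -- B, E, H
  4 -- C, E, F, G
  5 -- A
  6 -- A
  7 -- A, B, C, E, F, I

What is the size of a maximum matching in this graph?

A valid assignment of size 6: 1–G, 2–B, 3–H, 4–C, 5–A, 7–E.
The set {5, 6} has only 1 neighbour ({A}), so by Hall's theorem at most 6 of the 7 left vertices can be matched.

6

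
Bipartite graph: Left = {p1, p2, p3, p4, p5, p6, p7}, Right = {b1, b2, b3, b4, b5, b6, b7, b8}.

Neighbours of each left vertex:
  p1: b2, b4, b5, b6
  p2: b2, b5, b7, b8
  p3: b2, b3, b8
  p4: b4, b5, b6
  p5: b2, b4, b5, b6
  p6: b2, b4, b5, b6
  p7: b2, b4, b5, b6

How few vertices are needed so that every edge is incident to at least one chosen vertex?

6

A maximum matching has 6 edges (e.g. p1–b2, p2–b8, p3–b3, p4–b4, p5–b6, p6–b5).
By König's theorem the minimum vertex cover has the same size. One such cover is {p2, p3, b2, b4, b5, b6}.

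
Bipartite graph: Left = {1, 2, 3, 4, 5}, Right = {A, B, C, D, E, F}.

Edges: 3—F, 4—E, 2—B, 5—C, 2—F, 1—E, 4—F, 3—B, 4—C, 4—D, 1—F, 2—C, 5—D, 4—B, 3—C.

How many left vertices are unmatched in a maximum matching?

A valid assignment of size 5: 1-E, 2-F, 3-B, 4-D, 5-C.
All 5 left vertices are matched, so no larger matching exists.
That matches 5 of the 5, leaving 0 unmatched; no matching can do better.

0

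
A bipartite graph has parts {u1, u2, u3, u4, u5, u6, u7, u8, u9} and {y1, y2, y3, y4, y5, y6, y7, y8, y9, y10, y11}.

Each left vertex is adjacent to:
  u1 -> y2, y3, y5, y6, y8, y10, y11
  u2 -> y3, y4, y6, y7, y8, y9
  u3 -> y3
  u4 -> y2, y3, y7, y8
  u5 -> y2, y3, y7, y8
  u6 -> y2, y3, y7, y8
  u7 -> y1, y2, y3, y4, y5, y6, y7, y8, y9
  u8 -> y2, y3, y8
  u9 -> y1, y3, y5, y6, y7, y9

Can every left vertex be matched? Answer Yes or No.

No

The set {u3, u4, u5, u6, u8} has only 4 neighbours ({y2, y3, y7, y8}), so by Hall's theorem at most 8 of the 9 left vertices can be matched.
Hence no matching covers every left vertex.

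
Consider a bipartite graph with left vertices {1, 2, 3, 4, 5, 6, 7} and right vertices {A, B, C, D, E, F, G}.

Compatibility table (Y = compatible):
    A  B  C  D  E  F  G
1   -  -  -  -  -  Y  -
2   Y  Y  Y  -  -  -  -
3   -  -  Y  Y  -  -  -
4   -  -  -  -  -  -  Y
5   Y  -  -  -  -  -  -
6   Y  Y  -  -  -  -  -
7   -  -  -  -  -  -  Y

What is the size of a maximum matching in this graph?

6

For example, pair 1-F, 2-C, 3-D, 4-G, 5-A, 6-B.
The set {4, 7} has only 1 neighbour ({G}), so by Hall's theorem at most 6 of the 7 left vertices can be matched.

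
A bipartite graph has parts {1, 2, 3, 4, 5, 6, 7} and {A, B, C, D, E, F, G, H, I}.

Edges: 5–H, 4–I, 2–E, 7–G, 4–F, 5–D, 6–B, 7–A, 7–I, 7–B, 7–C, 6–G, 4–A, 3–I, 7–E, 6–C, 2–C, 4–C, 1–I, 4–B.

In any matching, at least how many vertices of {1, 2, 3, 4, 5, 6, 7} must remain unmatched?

1

One maximum matching: 1→I, 2→E, 4→A, 5→D, 6→B, 7→G.
The set {1, 3} has only 1 neighbour ({I}), so by Hall's theorem at most 6 of the 7 left vertices can be matched.
That matches 6 of the 7, leaving 1 unmatched; no matching can do better.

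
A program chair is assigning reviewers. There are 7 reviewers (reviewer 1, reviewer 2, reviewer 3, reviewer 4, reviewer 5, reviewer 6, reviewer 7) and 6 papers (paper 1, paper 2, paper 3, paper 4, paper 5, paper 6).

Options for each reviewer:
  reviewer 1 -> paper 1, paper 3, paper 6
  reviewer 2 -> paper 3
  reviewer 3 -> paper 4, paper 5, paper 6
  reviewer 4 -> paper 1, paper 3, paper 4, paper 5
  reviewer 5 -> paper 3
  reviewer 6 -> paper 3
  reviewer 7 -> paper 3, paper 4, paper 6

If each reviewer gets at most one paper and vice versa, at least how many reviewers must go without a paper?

2

For example, pair reviewer 1-paper 6, reviewer 2-paper 3, reviewer 3-paper 5, reviewer 4-paper 1, reviewer 7-paper 4.
The set {reviewer 2, reviewer 5, reviewer 6} has only 1 neighbour ({paper 3}), so by Hall's theorem at most 5 of the 7 reviewers can be matched.
That matches 5 of the 7, leaving 2 unmatched; no matching can do better.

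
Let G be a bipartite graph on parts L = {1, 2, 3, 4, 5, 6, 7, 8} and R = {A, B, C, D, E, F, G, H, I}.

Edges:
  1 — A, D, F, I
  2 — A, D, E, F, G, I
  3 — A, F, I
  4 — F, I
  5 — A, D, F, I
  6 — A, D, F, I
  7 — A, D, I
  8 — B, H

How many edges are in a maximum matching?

6

One maximum matching: 1→D, 2→G, 3→A, 4→I, 5→F, 8→B.
The set {1, 3, 4, 5, 6, 7} has only 4 neighbours ({A, D, F, I}), so by Hall's theorem at most 6 of the 8 left vertices can be matched.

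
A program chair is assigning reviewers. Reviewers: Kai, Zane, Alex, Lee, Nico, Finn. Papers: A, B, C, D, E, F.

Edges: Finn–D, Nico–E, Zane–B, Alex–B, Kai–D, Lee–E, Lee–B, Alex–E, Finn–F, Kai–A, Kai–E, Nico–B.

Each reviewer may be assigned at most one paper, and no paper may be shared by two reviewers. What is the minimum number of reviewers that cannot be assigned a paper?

One maximum matching: Kai–D, Zane–B, Alex–E, Finn–F.
The set {Zane, Alex, Lee, Nico} has only 2 neighbours ({B, E}), so by Hall's theorem at most 4 of the 6 reviewers can be matched.
That matches 4 of the 6, leaving 2 unmatched; no matching can do better.

2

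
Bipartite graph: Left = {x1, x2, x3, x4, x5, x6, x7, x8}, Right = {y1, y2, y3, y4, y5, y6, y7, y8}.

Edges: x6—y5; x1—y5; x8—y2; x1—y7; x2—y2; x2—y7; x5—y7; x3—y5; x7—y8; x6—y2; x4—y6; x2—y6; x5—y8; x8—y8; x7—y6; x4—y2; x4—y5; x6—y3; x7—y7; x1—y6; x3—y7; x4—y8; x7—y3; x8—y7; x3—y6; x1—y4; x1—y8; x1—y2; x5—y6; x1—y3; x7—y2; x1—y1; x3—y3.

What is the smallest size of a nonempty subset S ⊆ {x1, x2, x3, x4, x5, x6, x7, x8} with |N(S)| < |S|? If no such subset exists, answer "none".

Take S = {x2, x3, x4, x5, x6, x7, x8}. Its neighbourhood is {y2, y3, y5, y6, y7, y8}, so |N(S)| = 6 < |S| = 7.
Every subset of size less than 7 has at least as many neighbours as members, so 7 is the minimum.

7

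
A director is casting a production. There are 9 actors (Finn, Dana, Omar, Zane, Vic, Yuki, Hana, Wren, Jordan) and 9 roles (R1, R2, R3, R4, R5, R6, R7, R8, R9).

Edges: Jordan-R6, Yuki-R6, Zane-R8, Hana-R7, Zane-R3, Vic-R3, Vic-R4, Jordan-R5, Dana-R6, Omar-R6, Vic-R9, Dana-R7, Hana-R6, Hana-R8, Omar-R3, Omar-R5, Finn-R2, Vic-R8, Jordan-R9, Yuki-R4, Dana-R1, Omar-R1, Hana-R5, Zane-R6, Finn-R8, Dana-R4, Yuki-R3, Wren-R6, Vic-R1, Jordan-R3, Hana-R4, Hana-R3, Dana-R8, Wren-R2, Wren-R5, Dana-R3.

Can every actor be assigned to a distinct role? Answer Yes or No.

Yes

For example, pair Finn–R2, Dana–R1, Omar–R3, Zane–R8, Vic–R9, Yuki–R4, Hana–R7, Wren–R6, Jordan–R5.
All 9 actors are covered.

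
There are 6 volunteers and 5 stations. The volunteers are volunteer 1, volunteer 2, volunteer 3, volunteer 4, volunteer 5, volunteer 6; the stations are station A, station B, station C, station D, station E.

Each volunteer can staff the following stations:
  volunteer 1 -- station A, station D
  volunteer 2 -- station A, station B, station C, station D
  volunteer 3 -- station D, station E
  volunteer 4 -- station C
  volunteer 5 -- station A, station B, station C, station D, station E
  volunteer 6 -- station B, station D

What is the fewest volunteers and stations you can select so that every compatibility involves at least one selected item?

{station A, station B, station C, station D, station E} is a vertex cover of size 5: every edge has an endpoint in this set.
No smaller cover exists because volunteer 1–station D, volunteer 2–station A, volunteer 3–station E, volunteer 4–station C, volunteer 5–station B is a matching of size 5, and a cover must include an endpoint of each of these disjoint edges (König's theorem).

5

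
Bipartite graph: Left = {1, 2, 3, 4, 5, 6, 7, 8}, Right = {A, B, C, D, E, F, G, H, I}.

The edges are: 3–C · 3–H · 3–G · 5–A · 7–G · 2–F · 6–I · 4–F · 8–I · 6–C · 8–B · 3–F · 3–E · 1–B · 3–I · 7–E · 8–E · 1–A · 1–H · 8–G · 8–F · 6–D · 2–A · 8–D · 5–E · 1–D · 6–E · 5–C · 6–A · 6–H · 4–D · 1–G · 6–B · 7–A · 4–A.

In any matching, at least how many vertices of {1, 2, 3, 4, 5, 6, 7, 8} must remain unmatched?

0

One maximum matching: 1-H, 2-F, 3-E, 4-D, 5-C, 6-B, 7-A, 8-G.
All 8 left vertices are matched, so no larger matching exists.
That matches 8 of the 8, leaving 0 unmatched; no matching can do better.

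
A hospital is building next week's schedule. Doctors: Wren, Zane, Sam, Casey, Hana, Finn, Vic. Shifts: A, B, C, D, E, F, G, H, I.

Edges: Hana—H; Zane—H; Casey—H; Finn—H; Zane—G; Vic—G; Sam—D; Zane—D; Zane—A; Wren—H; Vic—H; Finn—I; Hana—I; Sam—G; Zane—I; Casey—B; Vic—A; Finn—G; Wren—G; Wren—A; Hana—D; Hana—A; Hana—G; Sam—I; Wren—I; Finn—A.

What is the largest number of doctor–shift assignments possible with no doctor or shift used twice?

A valid assignment of size 6: Wren–G, Zane–H, Sam–D, Casey–B, Hana–A, Finn–I.
The set {Wren, Zane, Sam, Hana, Finn, Vic} has only 5 neighbours ({A, D, G, H, I}), so by Hall's theorem at most 6 of the 7 doctors can be matched.

6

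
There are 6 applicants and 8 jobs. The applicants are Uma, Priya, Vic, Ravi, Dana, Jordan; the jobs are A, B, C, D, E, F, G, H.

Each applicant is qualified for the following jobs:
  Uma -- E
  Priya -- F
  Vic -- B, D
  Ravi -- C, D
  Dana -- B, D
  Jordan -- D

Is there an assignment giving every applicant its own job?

The set {Vic, Dana, Jordan} has only 2 neighbours ({B, D}), so by Hall's theorem at most 5 of the 6 applicants can be matched.
Hence no matching covers every applicant.

No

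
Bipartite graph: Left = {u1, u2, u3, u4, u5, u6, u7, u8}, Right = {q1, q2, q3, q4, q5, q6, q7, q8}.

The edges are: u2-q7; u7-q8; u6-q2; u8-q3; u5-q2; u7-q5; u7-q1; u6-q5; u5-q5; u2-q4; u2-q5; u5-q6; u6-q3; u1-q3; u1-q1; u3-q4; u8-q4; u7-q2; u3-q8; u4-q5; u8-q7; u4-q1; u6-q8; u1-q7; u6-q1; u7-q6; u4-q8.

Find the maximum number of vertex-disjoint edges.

One maximum matching: u1→q3, u2→q7, u3→q8, u4→q5, u5→q2, u6→q1, u7→q6, u8→q4.
All 8 left vertices are matched, so no larger matching exists.

8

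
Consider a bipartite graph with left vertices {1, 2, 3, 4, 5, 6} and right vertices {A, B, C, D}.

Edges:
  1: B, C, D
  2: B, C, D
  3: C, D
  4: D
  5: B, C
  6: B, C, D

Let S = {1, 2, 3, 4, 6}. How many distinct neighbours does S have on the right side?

The union of neighbours of {1, 2, 3, 4, 6} is {B, C, D}, which has 3 elements.
Since |N(S)| = 3 < |S| = 5, Hall's condition fails for this subset.

3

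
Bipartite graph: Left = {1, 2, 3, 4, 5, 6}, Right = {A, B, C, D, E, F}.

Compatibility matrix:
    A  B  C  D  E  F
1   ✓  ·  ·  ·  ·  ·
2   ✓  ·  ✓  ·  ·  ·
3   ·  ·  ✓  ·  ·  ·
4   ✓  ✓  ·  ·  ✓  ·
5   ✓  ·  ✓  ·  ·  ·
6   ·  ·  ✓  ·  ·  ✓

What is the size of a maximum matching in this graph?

4

For example, pair 1-A, 2-C, 4-B, 6-F.
The set {1, 2, 3, 5} has only 2 neighbours ({A, C}), so by Hall's theorem at most 4 of the 6 left vertices can be matched.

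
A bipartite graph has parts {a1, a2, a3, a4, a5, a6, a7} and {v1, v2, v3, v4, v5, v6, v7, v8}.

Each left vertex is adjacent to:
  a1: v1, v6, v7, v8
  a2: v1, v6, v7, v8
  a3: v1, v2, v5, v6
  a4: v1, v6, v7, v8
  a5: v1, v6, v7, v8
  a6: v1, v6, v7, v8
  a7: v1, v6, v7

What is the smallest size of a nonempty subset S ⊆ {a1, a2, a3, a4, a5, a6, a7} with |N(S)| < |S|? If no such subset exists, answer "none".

5

Take S = {a1, a2, a4, a5, a6}. Its neighbourhood is {v1, v6, v7, v8}, so |N(S)| = 4 < |S| = 5.
Every subset of size less than 5 has at least as many neighbours as members, so 5 is the minimum.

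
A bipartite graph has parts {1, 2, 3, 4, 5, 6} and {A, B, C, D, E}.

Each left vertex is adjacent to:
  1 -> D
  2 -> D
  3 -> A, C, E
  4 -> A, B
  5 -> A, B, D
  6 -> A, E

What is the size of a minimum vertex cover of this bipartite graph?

5

The 5 edges 1–D, 3–C, 4–A, 5–B, 6–E form a matching, so any vertex cover needs at least 5 vertices (one per matched edge).
Conversely {3, 4, 5, 6, D} meets every edge and has exactly 5 vertices, so 5 is optimal.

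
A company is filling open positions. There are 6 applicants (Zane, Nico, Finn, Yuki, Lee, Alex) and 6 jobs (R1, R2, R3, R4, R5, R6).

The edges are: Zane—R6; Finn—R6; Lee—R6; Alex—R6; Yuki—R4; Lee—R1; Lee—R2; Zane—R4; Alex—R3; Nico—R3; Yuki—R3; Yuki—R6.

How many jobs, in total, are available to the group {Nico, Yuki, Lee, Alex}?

The union of neighbours of {Nico, Yuki, Lee, Alex} is {R1, R2, R3, R4, R6}, which has 5 elements.
Since |N(S)| = 5 ≥ |S| = 4, Hall's condition holds for this subset.

5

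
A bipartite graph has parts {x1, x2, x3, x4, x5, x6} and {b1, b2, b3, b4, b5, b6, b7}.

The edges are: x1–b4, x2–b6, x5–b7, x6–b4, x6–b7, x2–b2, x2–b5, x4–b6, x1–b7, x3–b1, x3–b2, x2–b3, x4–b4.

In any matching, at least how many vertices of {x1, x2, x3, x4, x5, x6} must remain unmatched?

One maximum matching: x1–b4, x2–b3, x3–b2, x4–b6, x5–b7.
The set {x1, x5, x6} has only 2 neighbours ({b4, b7}), so by Hall's theorem at most 5 of the 6 left vertices can be matched.
That matches 5 of the 6, leaving 1 unmatched; no matching can do better.

1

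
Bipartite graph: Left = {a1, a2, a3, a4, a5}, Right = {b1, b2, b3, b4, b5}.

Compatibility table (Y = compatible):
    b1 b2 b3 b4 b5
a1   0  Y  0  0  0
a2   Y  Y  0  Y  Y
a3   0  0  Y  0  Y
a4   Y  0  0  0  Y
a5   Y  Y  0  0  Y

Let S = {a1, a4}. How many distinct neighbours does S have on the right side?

3

The union of neighbours of {a1, a4} is {b1, b2, b5}, which has 3 elements.
Since |N(S)| = 3 ≥ |S| = 2, Hall's condition holds for this subset.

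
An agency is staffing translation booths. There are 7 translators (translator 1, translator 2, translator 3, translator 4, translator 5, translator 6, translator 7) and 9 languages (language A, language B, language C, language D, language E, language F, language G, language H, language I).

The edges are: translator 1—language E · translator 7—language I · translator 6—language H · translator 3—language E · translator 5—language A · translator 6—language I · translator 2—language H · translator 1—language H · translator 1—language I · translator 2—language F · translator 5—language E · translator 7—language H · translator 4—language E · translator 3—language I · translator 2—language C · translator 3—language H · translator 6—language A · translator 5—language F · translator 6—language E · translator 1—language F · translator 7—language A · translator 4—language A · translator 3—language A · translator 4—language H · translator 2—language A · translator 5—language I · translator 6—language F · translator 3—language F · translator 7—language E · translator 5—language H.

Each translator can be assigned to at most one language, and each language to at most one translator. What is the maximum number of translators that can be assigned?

6

One maximum matching: translator 1→language H, translator 2→language C, translator 3→language E, translator 4→language A, translator 5→language I, translator 6→language F.
The set {translator 1, translator 3, translator 4, translator 5, translator 6, translator 7} has only 5 neighbours ({language A, language E, language F, language H, language I}), so by Hall's theorem at most 6 of the 7 translators can be matched.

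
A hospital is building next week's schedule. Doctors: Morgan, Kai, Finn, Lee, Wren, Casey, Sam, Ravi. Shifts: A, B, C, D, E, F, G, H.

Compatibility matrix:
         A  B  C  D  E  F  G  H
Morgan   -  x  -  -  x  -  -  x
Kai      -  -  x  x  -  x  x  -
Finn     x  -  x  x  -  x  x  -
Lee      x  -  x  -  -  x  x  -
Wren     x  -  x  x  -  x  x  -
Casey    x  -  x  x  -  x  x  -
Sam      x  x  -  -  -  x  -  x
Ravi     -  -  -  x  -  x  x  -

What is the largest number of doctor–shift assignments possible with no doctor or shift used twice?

7

One maximum matching: Morgan–E, Kai–D, Finn–F, Lee–C, Wren–A, Casey–G, Sam–B.
The set {Kai, Finn, Lee, Wren, Casey, Ravi} has only 5 neighbours ({A, C, D, F, G}), so by Hall's theorem at most 7 of the 8 doctors can be matched.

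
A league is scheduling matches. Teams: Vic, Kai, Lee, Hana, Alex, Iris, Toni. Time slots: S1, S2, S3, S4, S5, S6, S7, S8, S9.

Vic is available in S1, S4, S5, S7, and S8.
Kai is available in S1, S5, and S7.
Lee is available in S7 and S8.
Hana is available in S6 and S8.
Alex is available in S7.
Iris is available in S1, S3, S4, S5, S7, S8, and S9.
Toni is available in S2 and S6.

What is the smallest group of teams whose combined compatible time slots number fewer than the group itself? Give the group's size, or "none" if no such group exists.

A matching saturating every team exists, for instance Vic→S4, Kai→S1, Lee→S8, Hana→S6, Alex→S7, Iris→S3, Toni→S2.
By Hall's marriage theorem, this means |N(S)| ≥ |S| for every subset S, so no violating subset exists.

none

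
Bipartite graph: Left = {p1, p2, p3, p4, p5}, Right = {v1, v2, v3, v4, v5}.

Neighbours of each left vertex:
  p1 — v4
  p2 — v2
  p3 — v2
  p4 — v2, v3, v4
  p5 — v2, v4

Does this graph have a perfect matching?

The set {p1, p2, p3, p5} has only 2 neighbours ({v2, v4}), so by Hall's theorem at most 3 of the 5 left vertices can be matched.
Hence no matching covers every left vertex.

No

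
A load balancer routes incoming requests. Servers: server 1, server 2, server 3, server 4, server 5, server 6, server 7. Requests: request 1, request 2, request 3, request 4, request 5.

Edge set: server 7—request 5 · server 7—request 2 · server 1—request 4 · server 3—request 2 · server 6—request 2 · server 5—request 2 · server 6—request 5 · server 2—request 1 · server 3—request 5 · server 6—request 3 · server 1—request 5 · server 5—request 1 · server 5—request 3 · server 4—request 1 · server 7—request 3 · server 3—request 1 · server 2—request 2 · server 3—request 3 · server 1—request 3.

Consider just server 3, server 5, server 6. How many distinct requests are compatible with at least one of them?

The union of neighbours of {server 3, server 5, server 6} is {request 1, request 2, request 3, request 5}, which has 4 elements.
Since |N(S)| = 4 ≥ |S| = 3, Hall's condition holds for this subset.

4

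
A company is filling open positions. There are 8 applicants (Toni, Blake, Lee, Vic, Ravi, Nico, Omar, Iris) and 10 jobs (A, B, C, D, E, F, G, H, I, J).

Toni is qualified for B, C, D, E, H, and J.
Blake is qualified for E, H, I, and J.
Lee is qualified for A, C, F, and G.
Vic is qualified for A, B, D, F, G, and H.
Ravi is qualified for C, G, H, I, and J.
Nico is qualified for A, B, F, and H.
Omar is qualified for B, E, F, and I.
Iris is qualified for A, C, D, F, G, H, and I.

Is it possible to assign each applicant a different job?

Yes

One maximum matching: Toni–E, Blake–H, Lee–C, Vic–A, Ravi–J, Nico–F, Omar–B, Iris–G.
Every applicant is matched, so this matching saturates all of them.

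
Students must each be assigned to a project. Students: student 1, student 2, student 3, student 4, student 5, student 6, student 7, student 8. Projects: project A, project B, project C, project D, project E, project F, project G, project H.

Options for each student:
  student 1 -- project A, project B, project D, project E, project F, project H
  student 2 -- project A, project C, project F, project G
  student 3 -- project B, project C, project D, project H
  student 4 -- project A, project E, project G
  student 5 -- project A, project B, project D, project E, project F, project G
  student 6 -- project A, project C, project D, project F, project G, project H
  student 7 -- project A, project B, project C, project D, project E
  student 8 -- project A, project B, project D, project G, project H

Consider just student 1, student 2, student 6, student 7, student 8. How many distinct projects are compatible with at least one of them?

The union of neighbours of {student 1, student 2, student 6, student 7, student 8} is {project A, project B, project C, project D, project E, project F, project G, project H}, which has 8 elements.
Since |N(S)| = 8 ≥ |S| = 5, Hall's condition holds for this subset.

8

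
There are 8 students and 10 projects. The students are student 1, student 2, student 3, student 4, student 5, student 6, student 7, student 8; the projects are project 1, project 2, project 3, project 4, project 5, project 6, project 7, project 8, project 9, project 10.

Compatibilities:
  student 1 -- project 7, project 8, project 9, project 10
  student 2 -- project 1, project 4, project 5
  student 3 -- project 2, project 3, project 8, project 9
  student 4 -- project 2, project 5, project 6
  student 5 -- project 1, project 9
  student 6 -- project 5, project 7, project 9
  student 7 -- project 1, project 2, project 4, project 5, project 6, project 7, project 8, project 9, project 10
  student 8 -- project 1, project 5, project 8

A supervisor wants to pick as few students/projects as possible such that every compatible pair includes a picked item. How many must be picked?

8

{student 1, student 2, student 3, student 4, student 5, student 6, student 7, student 8} is a vertex cover of size 8: every edge has an endpoint in this set.
No smaller cover exists because student 1–project 10, student 2–project 4, student 3–project 3, student 4–project 2, student 5–project 1, student 6–project 7, student 7–project 9, student 8–project 8 is a matching of size 8, and a cover must include an endpoint of each of these disjoint edges (König's theorem).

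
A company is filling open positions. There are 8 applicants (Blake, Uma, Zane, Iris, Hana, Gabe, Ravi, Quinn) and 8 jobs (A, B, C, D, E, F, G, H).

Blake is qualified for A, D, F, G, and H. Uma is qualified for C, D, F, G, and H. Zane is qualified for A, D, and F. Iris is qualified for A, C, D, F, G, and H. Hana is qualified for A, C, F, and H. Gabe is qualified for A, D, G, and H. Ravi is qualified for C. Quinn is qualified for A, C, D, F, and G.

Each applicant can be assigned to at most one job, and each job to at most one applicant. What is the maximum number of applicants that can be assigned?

A valid assignment of size 6: Blake→H, Uma→F, Zane→D, Iris→A, Hana→C, Gabe→G.
The set {Blake, Uma, Zane, Iris, Hana, Gabe, Ravi, Quinn} has only 6 neighbours ({A, C, D, F, G, H}), so by Hall's theorem at most 6 of the 8 applicants can be matched.

6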